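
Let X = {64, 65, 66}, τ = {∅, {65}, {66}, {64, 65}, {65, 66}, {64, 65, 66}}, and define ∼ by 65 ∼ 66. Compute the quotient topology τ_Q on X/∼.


X/∼ = {[64], [65=66]}; |τ_Q| = 3.

Equivalence classes: [64], [65=66].
Quotient map π: X → X/∼ sends 64 ↦ [64], 65 ↦ [65=66], 66 ↦ [65=66].
For each subset V ⊆ X/∼, compute π^{-1}(V) ⊆ X and check whether π^{-1}(V) ∈ τ. V is open in τ_Q iff π^{-1}(V) ∈ τ.
  V = {}: π^{-1}(V) = ∅ ∈ τ ✓.
  V = {[64]}: π^{-1}(V) = {64} ∉ τ ✗.
  V = {[65=66]}: π^{-1}(V) = {65, 66} ∈ τ ✓.
  V = {[64], [65=66]}: π^{-1}(V) = {64, 65, 66} ∈ τ ✓.
Open sets in the quotient: τ_Q = {{}, {[65=66]}, {[64], [65=66]}} (3 elements).


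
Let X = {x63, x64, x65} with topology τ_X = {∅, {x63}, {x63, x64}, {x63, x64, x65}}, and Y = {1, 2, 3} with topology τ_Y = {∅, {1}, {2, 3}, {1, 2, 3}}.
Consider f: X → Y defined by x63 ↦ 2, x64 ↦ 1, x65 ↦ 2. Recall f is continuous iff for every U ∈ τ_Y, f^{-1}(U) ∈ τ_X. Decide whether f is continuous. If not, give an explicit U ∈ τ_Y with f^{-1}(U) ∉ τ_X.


f is NOT continuous.

Compute f^{-1}(U) for each U ∈ τ_Y:
  U = ∅: f^{-1}(U) = ∅ ∈ τ_X ✓.
  U = {1}: f^{-1}(U) = {x64} ∉ τ_X ✗.
  U = {2, 3}: f^{-1}(U) = {x63, x65} ∉ τ_X ✗.
  U = {1, 2, 3}: f^{-1}(U) = {x63, x64, x65} ∈ τ_X ✓.
Found U = {1} with f^{-1}(U) = {x64} not in τ_X. Therefore f is NOT continuous.


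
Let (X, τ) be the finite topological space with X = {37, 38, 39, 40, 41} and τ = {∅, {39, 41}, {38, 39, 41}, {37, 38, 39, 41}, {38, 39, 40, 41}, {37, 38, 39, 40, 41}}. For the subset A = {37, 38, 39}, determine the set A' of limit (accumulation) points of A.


A' = {37, 38, 40, 41}

For each x ∈ X, list the open sets U ∈ τ with x ∈ U, then check whether U ∩ (A ∖ {x}) ≠ ∅ for every such U.
  x = 37: opens ∋ x are {37, 38, 39, 41}, {37, 38, 39, 40, 41}; each meets A ∖ {37}, so x IS a limit point.
  x = 38: opens ∋ x are {38, 39, 41}, {37, 38, 39, 41}, {38, 39, 40, 41}, {37, 38, 39, 40, 41}; each meets A ∖ {38}, so x IS a limit point.
  x = 39: open {39, 41} ∋ x has {39, 41} ∩ (A ∖ {39}) = ∅, so x is NOT a limit point.
  x = 40: opens ∋ x are {38, 39, 40, 41}, {37, 38, 39, 40, 41}; each meets A ∖ {40}, so x IS a limit point.
  x = 41: opens ∋ x are {39, 41}, {38, 39, 41}, {37, 38, 39, 41}, {38, 39, 40, 41}, {37, 38, 39, 40, 41}; each meets A ∖ {41}, so x IS a limit point.
Collecting: A' = {37, 38, 40, 41}.


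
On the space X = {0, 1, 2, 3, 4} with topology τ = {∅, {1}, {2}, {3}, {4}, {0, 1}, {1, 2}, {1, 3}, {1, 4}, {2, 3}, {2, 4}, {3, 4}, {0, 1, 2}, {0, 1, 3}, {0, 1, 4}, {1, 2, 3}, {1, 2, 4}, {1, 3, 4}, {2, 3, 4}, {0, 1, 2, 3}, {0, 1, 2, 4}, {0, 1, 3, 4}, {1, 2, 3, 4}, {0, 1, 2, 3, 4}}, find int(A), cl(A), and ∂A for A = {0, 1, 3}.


int(A) = {0, 1, 3}, cl(A) = {0, 1, 3}, ∂A = ∅.

Closed sets in (X, τ) are complements of opens:
  closed(X, τ) = {∅, {0}, {2}, {3}, {4}, {0, 1}, {0, 2}, {0, 3}, {0, 4}, {2, 3}, {2, 4}, {3, 4}, {0, 1, 2}, {0, 1, 3}, {0, 1, 4}, {0, 2, 3}, {0, 2, 4}, {0, 3, 4}, {2, 3, 4}, {0, 1, 2, 3}, {0, 1, 2, 4}, {0, 1, 3, 4}, {0, 2, 3, 4}, {0, 1, 2, 3, 4}}.
int(A) = ⋃ {U ∈ τ : U ⊆ A}. Opens contained in A: ∅, {1}, {3}, {0, 1}, {1, 3}, {0, 1, 3}.
Taking the union of these: int(A) = {0, 1, 3}.
cl(A) = ⋂ {C closed : A ⊆ C}. Closed sets containing A: {0, 1, 3}, {0, 1, 2, 3}, {0, 1, 3, 4}, {0, 1, 2, 3, 4}.
Intersecting these: cl(A) = {0, 1, 3}.
∂A = cl(A) ∖ int(A) = {0, 1, 3} ∖ {0, 1, 3} = ∅.


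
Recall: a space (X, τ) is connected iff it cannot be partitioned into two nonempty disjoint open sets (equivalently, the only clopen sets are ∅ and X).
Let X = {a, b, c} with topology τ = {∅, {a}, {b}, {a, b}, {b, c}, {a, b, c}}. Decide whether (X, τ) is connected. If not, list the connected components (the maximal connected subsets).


(X, τ) is disconnected; components = [{a}, {b, c}].

Find clopen sets (U ∈ τ with X ∖ U ∈ τ):
  U = ∅, X ∖ U = {a, b, c} — both open, so U is clopen.
  U = {a}, X ∖ U = {b, c} — both open, so U is clopen.
  U = {b, c}, X ∖ U = {a} — both open, so U is clopen.
  U = {a, b, c}, X ∖ U = ∅ — both open, so U is clopen.
Nontrivial clopen(s) exist: e.g. {b, c}. So (X, τ) is disconnected.
Compute connected components by grouping points that agree on all clopens:
  component: {a}
  component: {b, c}


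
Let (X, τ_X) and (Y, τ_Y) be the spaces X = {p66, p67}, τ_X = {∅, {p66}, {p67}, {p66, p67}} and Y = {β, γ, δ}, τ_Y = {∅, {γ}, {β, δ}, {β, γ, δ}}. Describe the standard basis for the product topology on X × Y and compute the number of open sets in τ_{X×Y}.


Basis B = {∅ × ∅, {p66} × {γ}, {p67} × {γ}, {p66} × {β, δ}, {p66, p67} × {γ}, {p67} × {β, δ}, {p66} × {β, γ, δ}, {p67} × {β, γ, δ}, {p66, p67} × {β, δ}, {p66, p67} × {β, γ, δ}}; |τ_{X×Y}| = 16.

Enumerate products U × V with U ∈ τ_X, V ∈ τ_Y (deduplicated):
  ∅ × ∅ = {} (∅)
  {p66} × {γ} = {(p66,γ)}
  {p67} × {γ} = {(p67,γ)}
  {p66} × {β, δ} = {(p66,β), (p66,δ)}
  {p66, p67} × {γ} = {(p66,γ), (p67,γ)}
  {p67} × {β, δ} = {(p67,β), (p67,δ)}
  {p66} × {β, γ, δ} = {(p66,β), (p66,γ), (p66,δ)}
  {p67} × {β, γ, δ} = {(p67,β), (p67,γ), (p67,δ)}
  {p66, p67} × {β, δ} = {(p66,β), (p66,δ), (p67,β), (p67,δ)}
  {p66, p67} × {β, γ, δ} = {(p66,β), (p66,γ), (p66,δ), (p67,β), (p67,γ), (p67,δ)}
These 10 distinct sets form the basis B.
Close under arbitrary unions to get τ_{X×Y}; counting gives |τ_{X×Y}| = 16.


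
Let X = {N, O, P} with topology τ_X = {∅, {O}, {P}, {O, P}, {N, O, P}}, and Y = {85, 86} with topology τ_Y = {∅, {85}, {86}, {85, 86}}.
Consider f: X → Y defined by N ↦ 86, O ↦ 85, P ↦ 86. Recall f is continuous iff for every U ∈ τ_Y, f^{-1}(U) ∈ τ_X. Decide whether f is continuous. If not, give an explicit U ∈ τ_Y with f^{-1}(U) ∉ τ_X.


f is NOT continuous.

Compute f^{-1}(U) for each U ∈ τ_Y:
  U = ∅: f^{-1}(U) = ∅ ∈ τ_X ✓.
  U = {85}: f^{-1}(U) = {O} ∈ τ_X ✓.
  U = {86}: f^{-1}(U) = {N, P} ∉ τ_X ✗.
  U = {85, 86}: f^{-1}(U) = {N, O, P} ∈ τ_X ✓.
Found U = {86} with f^{-1}(U) = {N, P} not in τ_X. Therefore f is NOT continuous.


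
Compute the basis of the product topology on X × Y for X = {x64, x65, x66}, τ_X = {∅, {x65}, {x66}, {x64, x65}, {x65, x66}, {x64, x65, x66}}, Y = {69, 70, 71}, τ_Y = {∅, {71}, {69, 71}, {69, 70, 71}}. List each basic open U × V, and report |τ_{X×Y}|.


Basis B = {∅ × ∅, {x65} × {71}, {x66} × {71}, {x64, x65} × {71}, {x65} × {69, 71}, {x65, x66} × {71}, {x66} × {69, 71}, {x64, x65, x66} × {71}, {x65} × {69, 70, 71}, {x66} × {69, 70, 71}, {x64, x65} × {69, 71}, {x65, x66} × {69, 71}, {x64, x65} × {69, 70, 71}, {x64, x65, x66} × {69, 71}, {x65, x66} × {69, 70, 71}, {x64, x65, x66} × {69, 70, 71}}; |τ_{X×Y}| = 40.

Enumerate products U × V with U ∈ τ_X, V ∈ τ_Y (deduplicated):
  ∅ × ∅ = {} (∅)
  {x65} × {71} = {(x65,71)}
  {x66} × {71} = {(x66,71)}
  {x64, x65} × {71} = {(x64,71), (x65,71)}
  {x65} × {69, 71} = {(x65,69), (x65,71)}
  {x65, x66} × {71} = {(x65,71), (x66,71)}
  {x66} × {69, 71} = {(x66,69), (x66,71)}
  {x64, x65, x66} × {71} = {(x64,71), (x65,71), (x66,71)}
  {x65} × {69, 70, 71} = {(x65,69), (x65,70), (x65,71)}
  {x66} × {69, 70, 71} = {(x66,69), (x66,70), (x66,71)}
  {x64, x65} × {69, 71} = {(x64,69), (x64,71), (x65,69), (x65,71)}
  {x65, x66} × {69, 71} = {(x65,69), (x65,71), (x66,69), (x66,71)}
  {x64, x65} × {69, 70, 71} = {(x64,69), (x64,70), (x64,71), (x65,69), (x65,70), (x65,71)}
  {x64, x65, x66} × {69, 71} = {(x64,69), (x64,71), (x65,69), (x65,71), (x66,69), (x66,71)}
  {x65, x66} × {69, 70, 71} = {(x65,69), (x65,70), (x65,71), (x66,69), (x66,70), (x66,71)}
  {x64, x65, x66} × {69, 70, 71} = {(x64,69), (x64,70), (x64,71), (x65,69), (x65,70), (x65,71), (x66,69), (x66,70), (x66,71)}
These 16 distinct sets form the basis B.
Close under arbitrary unions to get τ_{X×Y}; counting gives |τ_{X×Y}| = 40.


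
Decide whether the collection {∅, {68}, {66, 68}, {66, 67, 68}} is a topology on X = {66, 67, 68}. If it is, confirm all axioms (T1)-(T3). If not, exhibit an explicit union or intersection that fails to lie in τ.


τ IS a topology on X.

Axiom (T1): ∅ ∈ τ? Yes; X ∈ τ? Yes.
Axiom (T2/T3): check pairwise unions and intersections of members of τ.
All pairwise intersections and unions checked — each lies in τ. Therefore τ satisfies (T1), (T2), (T3): it IS a topology on X.


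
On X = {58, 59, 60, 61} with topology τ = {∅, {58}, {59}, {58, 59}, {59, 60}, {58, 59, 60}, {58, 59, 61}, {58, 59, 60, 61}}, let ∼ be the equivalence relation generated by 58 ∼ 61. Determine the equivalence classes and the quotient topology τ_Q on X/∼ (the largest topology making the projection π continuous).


X/∼ = {[58=61], [59], [60]}; |τ_Q| = 5.

Equivalence classes: [58=61], [59], [60].
Quotient map π: X → X/∼ sends 58 ↦ [58=61], 59 ↦ [59], 60 ↦ [60], 61 ↦ [58=61].
For each subset V ⊆ X/∼, compute π^{-1}(V) ⊆ X and check whether π^{-1}(V) ∈ τ. V is open in τ_Q iff π^{-1}(V) ∈ τ.
  V = {}: π^{-1}(V) = ∅ ∈ τ ✓.
  V = {[58=61]}: π^{-1}(V) = {58, 61} ∉ τ ✗.
  V = {[59]}: π^{-1}(V) = {59} ∈ τ ✓.
  V = {[58=61], [59]}: π^{-1}(V) = {58, 59, 61} ∈ τ ✓.
  V = {[60]}: π^{-1}(V) = {60} ∉ τ ✗.
  V = {[58=61], [60]}: π^{-1}(V) = {58, 60, 61} ∉ τ ✗.
  V = {[59], [60]}: π^{-1}(V) = {59, 60} ∈ τ ✓.
  V = {[58=61], [59], [60]}: π^{-1}(V) = {58, 59, 60, 61} ∈ τ ✓.
Open sets in the quotient: τ_Q = {{}, {[59]}, {[58=61], [59]}, {[59], [60]}, {[58=61], [59], [60]}} (5 elements).


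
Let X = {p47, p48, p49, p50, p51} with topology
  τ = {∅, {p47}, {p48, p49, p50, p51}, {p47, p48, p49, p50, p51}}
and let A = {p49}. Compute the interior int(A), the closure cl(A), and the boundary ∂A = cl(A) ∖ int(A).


int(A) = ∅, cl(A) = {p48, p49, p50, p51}, ∂A = {p48, p49, p50, p51}.

Closed sets in (X, τ) are complements of opens:
  closed(X, τ) = {∅, {p47}, {p48, p49, p50, p51}, {p47, p48, p49, p50, p51}}.
int(A) = ⋃ {U ∈ τ : U ⊆ A}. Opens contained in A: ∅.
Taking the union of these: int(A) = ∅.
cl(A) = ⋂ {C closed : A ⊆ C}. Closed sets containing A: {p48, p49, p50, p51}, {p47, p48, p49, p50, p51}.
Intersecting these: cl(A) = {p48, p49, p50, p51}.
∂A = cl(A) ∖ int(A) = {p48, p49, p50, p51} ∖ ∅ = {p48, p49, p50, p51}.


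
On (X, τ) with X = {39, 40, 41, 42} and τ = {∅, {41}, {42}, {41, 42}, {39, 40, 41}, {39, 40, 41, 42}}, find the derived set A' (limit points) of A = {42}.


A' = ∅

For each x ∈ X, list the open sets U ∈ τ with x ∈ U, then check whether U ∩ (A ∖ {x}) ≠ ∅ for every such U.
  x = 39: open {39, 40, 41} ∋ x has {39, 40, 41} ∩ (A ∖ {39}) = ∅, so x is NOT a limit point.
  x = 40: open {39, 40, 41} ∋ x has {39, 40, 41} ∩ (A ∖ {40}) = ∅, so x is NOT a limit point.
  x = 41: open {41} ∋ x has {41} ∩ (A ∖ {41}) = ∅, so x is NOT a limit point.
  x = 42: open {42} ∋ x has {42} ∩ (A ∖ {42}) = ∅, so x is NOT a limit point.
Collecting: A' = ∅.


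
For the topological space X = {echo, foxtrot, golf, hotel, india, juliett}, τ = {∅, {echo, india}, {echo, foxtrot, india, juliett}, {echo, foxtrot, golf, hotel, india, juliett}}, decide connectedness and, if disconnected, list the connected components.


(X, τ) is connected.

Find clopen sets (U ∈ τ with X ∖ U ∈ τ):
  U = ∅, X ∖ U = {echo, foxtrot, golf, hotel, india, juliett} — both open, so U is clopen.
  U = {echo, foxtrot, golf, hotel, india, juliett}, X ∖ U = ∅ — both open, so U is clopen.
Only trivial clopens (∅ and X) exist, so (X, τ) is connected.
Compute connected components by grouping points that agree on all clopens:
  component: {echo, foxtrot, golf, hotel, india, juliett}


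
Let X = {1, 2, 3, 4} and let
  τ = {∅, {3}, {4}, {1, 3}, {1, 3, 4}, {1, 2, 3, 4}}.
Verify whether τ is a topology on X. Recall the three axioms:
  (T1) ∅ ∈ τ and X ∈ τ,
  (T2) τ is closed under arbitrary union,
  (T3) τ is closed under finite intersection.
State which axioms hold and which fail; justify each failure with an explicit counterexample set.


τ is NOT a topology on X.

Axiom (T1): ∅ ∈ τ? Yes; X ∈ τ? Yes.
Axiom (T2/T3): check pairwise unions and intersections of members of τ.
Counterexample for (T2): {3} ∪ {4} = {3, 4} ∉ τ. Therefore τ is NOT a topology.


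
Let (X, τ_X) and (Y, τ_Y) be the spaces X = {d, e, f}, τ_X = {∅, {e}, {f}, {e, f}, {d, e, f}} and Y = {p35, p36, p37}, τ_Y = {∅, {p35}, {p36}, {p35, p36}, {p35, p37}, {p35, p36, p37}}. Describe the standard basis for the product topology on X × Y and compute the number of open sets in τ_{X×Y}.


Basis B = {∅ × ∅, {e} × {p35}, {e} × {p36}, {f} × {p35}, {f} × {p36}, {e} × {p35, p36}, {e} × {p35, p37}, {e, f} × {p35}, {e, f} × {p36}, {f} × {p35, p36}, {f} × {p35, p37}, {d, e, f} × {p35}, {d, e, f} × {p36}, {e} × {p35, p36, p37}, {f} × {p35, p36, p37}, {e, f} × {p35, p36}, {e, f} × {p35, p37}, {d, e, f} × {p35, p36}, {d, e, f} × {p35, p37}, {e, f} × {p35, p36, p37}, {d, e, f} × {p35, p36, p37}}; |τ_{X×Y}| = 70.

Enumerate products U × V with U ∈ τ_X, V ∈ τ_Y (deduplicated):
  ∅ × ∅ = {} (∅)
  {e} × {p35} = {(e,p35)}
  {e} × {p36} = {(e,p36)}
  {f} × {p35} = {(f,p35)}
  {f} × {p36} = {(f,p36)}
  {e} × {p35, p36} = {(e,p35), (e,p36)}
  {e} × {p35, p37} = {(e,p35), (e,p37)}
  {e, f} × {p35} = {(e,p35), (f,p35)}
  {e, f} × {p36} = {(e,p36), (f,p36)}
  {f} × {p35, p36} = {(f,p35), (f,p36)}
  {f} × {p35, p37} = {(f,p35), (f,p37)}
  {d, e, f} × {p35} = {(d,p35), (e,p35), (f,p35)}
  {d, e, f} × {p36} = {(d,p36), (e,p36), (f,p36)}
  {e} × {p35, p36, p37} = {(e,p35), (e,p36), (e,p37)}
  {f} × {p35, p36, p37} = {(f,p35), (f,p36), (f,p37)}
  {e, f} × {p35, p36} = {(e,p35), (e,p36), (f,p35), (f,p36)}
  {e, f} × {p35, p37} = {(e,p35), (e,p37), (f,p35), (f,p37)}
  {d, e, f} × {p35, p36} = {(d,p35), (d,p36), (e,p35), (e,p36), (f,p35), (f,p36)}
  {d, e, f} × {p35, p37} = {(d,p35), (d,p37), (e,p35), (e,p37), (f,p35), (f,p37)}
  {e, f} × {p35, p36, p37} = {(e,p35), (e,p36), (e,p37), (f,p35), (f,p36), (f,p37)}
  {d, e, f} × {p35, p36, p37} = {(d,p35), (d,p36), (d,p37), (e,p35), (e,p36), (e,p37), (f,p35), (f,p36), (f,p37)}
These 21 distinct sets form the basis B.
Close under arbitrary unions to get τ_{X×Y}; counting gives |τ_{X×Y}| = 70.


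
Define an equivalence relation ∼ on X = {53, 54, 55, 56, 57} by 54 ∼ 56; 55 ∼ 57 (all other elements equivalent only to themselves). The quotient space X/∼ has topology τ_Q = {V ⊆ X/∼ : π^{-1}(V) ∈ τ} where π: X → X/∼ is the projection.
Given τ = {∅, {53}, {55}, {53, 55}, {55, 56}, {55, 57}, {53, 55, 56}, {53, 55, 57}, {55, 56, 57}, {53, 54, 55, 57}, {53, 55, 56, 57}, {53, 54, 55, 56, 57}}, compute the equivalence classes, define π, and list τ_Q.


X/∼ = {[53], [54=56], [55=57]}; |τ_Q| = 5.

Equivalence classes: [53], [54=56], [55=57].
Quotient map π: X → X/∼ sends 53 ↦ [53], 54 ↦ [54=56], 55 ↦ [55=57], 56 ↦ [54=56], 57 ↦ [55=57].
For each subset V ⊆ X/∼, compute π^{-1}(V) ⊆ X and check whether π^{-1}(V) ∈ τ. V is open in τ_Q iff π^{-1}(V) ∈ τ.
  V = {}: π^{-1}(V) = ∅ ∈ τ ✓.
  V = {[53]}: π^{-1}(V) = {53} ∈ τ ✓.
  V = {[54=56]}: π^{-1}(V) = {54, 56} ∉ τ ✗.
  V = {[53], [54=56]}: π^{-1}(V) = {53, 54, 56} ∉ τ ✗.
  V = {[55=57]}: π^{-1}(V) = {55, 57} ∈ τ ✓.
  V = {[53], [55=57]}: π^{-1}(V) = {53, 55, 57} ∈ τ ✓.
  V = {[54=56], [55=57]}: π^{-1}(V) = {54, 55, 56, 57} ∉ τ ✗.
  V = {[53], [54=56], [55=57]}: π^{-1}(V) = {53, 54, 55, 56, 57} ∈ τ ✓.
Open sets in the quotient: τ_Q = {{}, {[53]}, {[55=57]}, {[53], [55=57]}, {[53], [54=56], [55=57]}} (5 elements).


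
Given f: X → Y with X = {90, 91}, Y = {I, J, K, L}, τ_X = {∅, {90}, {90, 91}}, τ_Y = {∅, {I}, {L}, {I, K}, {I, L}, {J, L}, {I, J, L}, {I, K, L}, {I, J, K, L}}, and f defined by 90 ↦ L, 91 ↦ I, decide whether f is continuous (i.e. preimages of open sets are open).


f is NOT continuous.

Compute f^{-1}(U) for each U ∈ τ_Y:
  U = ∅: f^{-1}(U) = ∅ ∈ τ_X ✓.
  U = {I}: f^{-1}(U) = {91} ∉ τ_X ✗.
  U = {L}: f^{-1}(U) = {90} ∈ τ_X ✓.
  U = {I, K}: f^{-1}(U) = {91} ∉ τ_X ✗.
  U = {I, L}: f^{-1}(U) = {90, 91} ∈ τ_X ✓.
  U = {J, L}: f^{-1}(U) = {90} ∈ τ_X ✓.
  U = {I, J, L}: f^{-1}(U) = {90, 91} ∈ τ_X ✓.
  U = {I, K, L}: f^{-1}(U) = {90, 91} ∈ τ_X ✓.
  U = {I, J, K, L}: f^{-1}(U) = {90, 91} ∈ τ_X ✓.
Found U = {I} with f^{-1}(U) = {91} not in τ_X. Therefore f is NOT continuous.


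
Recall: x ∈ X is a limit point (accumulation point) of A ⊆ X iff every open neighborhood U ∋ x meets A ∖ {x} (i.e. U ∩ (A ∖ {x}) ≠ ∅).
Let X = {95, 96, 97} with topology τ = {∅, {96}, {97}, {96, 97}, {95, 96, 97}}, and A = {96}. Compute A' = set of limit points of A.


A' = {95}

For each x ∈ X, list the open sets U ∈ τ with x ∈ U, then check whether U ∩ (A ∖ {x}) ≠ ∅ for every such U.
  x = 95: opens ∋ x are {95, 96, 97}; each meets A ∖ {95}, so x IS a limit point.
  x = 96: open {96} ∋ x has {96} ∩ (A ∖ {96}) = ∅, so x is NOT a limit point.
  x = 97: open {97} ∋ x has {97} ∩ (A ∖ {97}) = ∅, so x is NOT a limit point.
Collecting: A' = {95}.


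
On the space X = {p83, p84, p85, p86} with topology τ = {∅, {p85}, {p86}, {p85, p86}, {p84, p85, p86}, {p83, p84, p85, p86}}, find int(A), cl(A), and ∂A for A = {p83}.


int(A) = ∅, cl(A) = {p83}, ∂A = {p83}.

Closed sets in (X, τ) are complements of opens:
  closed(X, τ) = {∅, {p83}, {p83, p84}, {p83, p84, p85}, {p83, p84, p86}, {p83, p84, p85, p86}}.
int(A) = ⋃ {U ∈ τ : U ⊆ A}. Opens contained in A: ∅.
Taking the union of these: int(A) = ∅.
cl(A) = ⋂ {C closed : A ⊆ C}. Closed sets containing A: {p83}, {p83, p84}, {p83, p84, p85}, {p83, p84, p86}, {p83, p84, p85, p86}.
Intersecting these: cl(A) = {p83}.
∂A = cl(A) ∖ int(A) = {p83} ∖ ∅ = {p83}.


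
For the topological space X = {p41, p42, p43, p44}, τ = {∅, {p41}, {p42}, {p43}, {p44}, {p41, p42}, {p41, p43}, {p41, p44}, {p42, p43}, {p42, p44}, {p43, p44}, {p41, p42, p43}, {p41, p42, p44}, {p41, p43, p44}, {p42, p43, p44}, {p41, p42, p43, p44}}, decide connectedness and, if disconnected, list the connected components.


(X, τ) is disconnected; components = [{p41}, {p42}, {p43}, {p44}].

Find clopen sets (U ∈ τ with X ∖ U ∈ τ):
  U = ∅, X ∖ U = {p41, p42, p43, p44} — both open, so U is clopen.
  U = {p41}, X ∖ U = {p42, p43, p44} — both open, so U is clopen.
  U = {p42}, X ∖ U = {p41, p43, p44} — both open, so U is clopen.
  U = {p43}, X ∖ U = {p41, p42, p44} — both open, so U is clopen.
  U = {p44}, X ∖ U = {p41, p42, p43} — both open, so U is clopen.
  U = {p41, p42}, X ∖ U = {p43, p44} — both open, so U is clopen.
  U = {p41, p43}, X ∖ U = {p42, p44} — both open, so U is clopen.
  U = {p41, p44}, X ∖ U = {p42, p43} — both open, so U is clopen.
  U = {p42, p43}, X ∖ U = {p41, p44} — both open, so U is clopen.
  U = {p42, p44}, X ∖ U = {p41, p43} — both open, so U is clopen.
  U = {p43, p44}, X ∖ U = {p41, p42} — both open, so U is clopen.
  U = {p41, p42, p43}, X ∖ U = {p44} — both open, so U is clopen.
  U = {p41, p42, p44}, X ∖ U = {p43} — both open, so U is clopen.
  U = {p41, p43, p44}, X ∖ U = {p42} — both open, so U is clopen.
  U = {p42, p43, p44}, X ∖ U = {p41} — both open, so U is clopen.
  U = {p41, p42, p43, p44}, X ∖ U = ∅ — both open, so U is clopen.
Nontrivial clopen(s) exist: e.g. {p41, p43, p44}. So (X, τ) is disconnected.
Compute connected components by grouping points that agree on all clopens:
  component: {p41}
  component: {p42}
  component: {p43}
  component: {p44}


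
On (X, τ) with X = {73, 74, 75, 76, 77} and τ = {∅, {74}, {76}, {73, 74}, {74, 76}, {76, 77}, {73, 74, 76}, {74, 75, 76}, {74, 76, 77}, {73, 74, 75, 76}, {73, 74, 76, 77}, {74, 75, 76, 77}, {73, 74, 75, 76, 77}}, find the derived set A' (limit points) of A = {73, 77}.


A' = ∅

For each x ∈ X, list the open sets U ∈ τ with x ∈ U, then check whether U ∩ (A ∖ {x}) ≠ ∅ for every such U.
  x = 73: open {73, 74} ∋ x has {73, 74} ∩ (A ∖ {73}) = ∅, so x is NOT a limit point.
  x = 74: open {74} ∋ x has {74} ∩ (A ∖ {74}) = ∅, so x is NOT a limit point.
  x = 75: open {74, 75, 76} ∋ x has {74, 75, 76} ∩ (A ∖ {75}) = ∅, so x is NOT a limit point.
  x = 76: open {76} ∋ x has {76} ∩ (A ∖ {76}) = ∅, so x is NOT a limit point.
  x = 77: open {76, 77} ∋ x has {76, 77} ∩ (A ∖ {77}) = ∅, so x is NOT a limit point.
Collecting: A' = ∅.


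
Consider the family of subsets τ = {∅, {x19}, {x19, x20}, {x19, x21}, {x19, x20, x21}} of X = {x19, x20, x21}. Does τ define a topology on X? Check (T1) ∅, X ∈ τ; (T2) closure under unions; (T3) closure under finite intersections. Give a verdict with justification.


τ IS a topology on X.

Axiom (T1): ∅ ∈ τ? Yes; X ∈ τ? Yes.
Axiom (T2/T3): check pairwise unions and intersections of members of τ.
All pairwise intersections and unions checked — each lies in τ. Therefore τ satisfies (T1), (T2), (T3): it IS a topology on X.


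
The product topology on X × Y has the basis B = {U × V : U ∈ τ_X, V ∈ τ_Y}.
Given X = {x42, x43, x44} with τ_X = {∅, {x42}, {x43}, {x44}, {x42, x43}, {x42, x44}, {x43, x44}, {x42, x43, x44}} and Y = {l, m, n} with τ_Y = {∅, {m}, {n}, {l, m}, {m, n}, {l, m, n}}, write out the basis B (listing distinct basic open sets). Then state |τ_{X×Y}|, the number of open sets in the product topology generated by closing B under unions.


Basis B = {∅ × ∅, {x42} × {m}, {x42} × {n}, {x43} × {m}, {x43} × {n}, {x44} × {m}, {x44} × {n}, {x42} × {l, m}, {x42} × {m, n}, {x42, x43} × {m}, {x42, x44} × {m}, {x42, x43} × {n}, {x42, x44} × {n}, {x43} × {l, m}, {x43} × {m, n}, {x43, x44} × {m}, {x43, x44} × {n}, {x44} × {l, m}, {x44} × {m, n}, {x42} × {l, m, n}, {x42, x43, x44} × {m}, {x42, x43, x44} × {n}, {x43} × {l, m, n}, {x44} × {l, m, n}, {x42, x43} × {l, m}, {x42, x44} × {l, m}, {x42, x43} × {m, n}, {x42, x44} × {m, n}, {x43, x44} × {l, m}, {x43, x44} × {m, n}, {x42, x43} × {l, m, n}, {x42, x44} × {l, m, n}, {x42, x43, x44} × {l, m}, {x42, x43, x44} × {m, n}, {x43, x44} × {l, m, n}, {x42, x43, x44} × {l, m, n}}; |τ_{X×Y}| = 216.

Enumerate products U × V with U ∈ τ_X, V ∈ τ_Y (deduplicated):
  ∅ × ∅ = {} (∅)
  {x42} × {m} = {(x42,m)}
  {x42} × {n} = {(x42,n)}
  {x43} × {m} = {(x43,m)}
  {x43} × {n} = {(x43,n)}
  {x44} × {m} = {(x44,m)}
  {x44} × {n} = {(x44,n)}
  {x42} × {l, m} = {(x42,l), (x42,m)}
  {x42} × {m, n} = {(x42,m), (x42,n)}
  {x42, x43} × {m} = {(x42,m), (x43,m)}
  {x42, x44} × {m} = {(x42,m), (x44,m)}
  {x42, x43} × {n} = {(x42,n), (x43,n)}
  {x42, x44} × {n} = {(x42,n), (x44,n)}
  {x43} × {l, m} = {(x43,l), (x43,m)}
  {x43} × {m, n} = {(x43,m), (x43,n)}
  {x43, x44} × {m} = {(x43,m), (x44,m)}
  {x43, x44} × {n} = {(x43,n), (x44,n)}
  {x44} × {l, m} = {(x44,l), (x44,m)}
  {x44} × {m, n} = {(x44,m), (x44,n)}
  {x42} × {l, m, n} = {(x42,l), (x42,m), (x42,n)}
  {x42, x43, x44} × {m} = {(x42,m), (x43,m), (x44,m)}
  {x42, x43, x44} × {n} = {(x42,n), (x43,n), (x44,n)}
  {x43} × {l, m, n} = {(x43,l), (x43,m), (x43,n)}
  {x44} × {l, m, n} = {(x44,l), (x44,m), (x44,n)}
  {x42, x43} × {l, m} = {(x42,l), (x42,m), (x43,l), (x43,m)}
  {x42, x44} × {l, m} = {(x42,l), (x42,m), (x44,l), (x44,m)}
  {x42, x43} × {m, n} = {(x42,m), (x42,n), (x43,m), (x43,n)}
  {x42, x44} × {m, n} = {(x42,m), (x42,n), (x44,m), (x44,n)}
  {x43, x44} × {l, m} = {(x43,l), (x43,m), (x44,l), (x44,m)}
  {x43, x44} × {m, n} = {(x43,m), (x43,n), (x44,m), (x44,n)}
  {x42, x43} × {l, m, n} = {(x42,l), (x42,m), (x42,n), (x43,l), (x43,m), (x43,n)}
  {x42, x44} × {l, m, n} = {(x42,l), (x42,m), (x42,n), (x44,l), (x44,m), (x44,n)}
  {x42, x43, x44} × {l, m} = {(x42,l), (x42,m), (x43,l), (x43,m), (x44,l), (x44,m)}
  {x42, x43, x44} × {m, n} = {(x42,m), (x42,n), (x43,m), (x43,n), (x44,m), (x44,n)}
  {x43, x44} × {l, m, n} = {(x43,l), (x43,m), (x43,n), (x44,l), (x44,m), (x44,n)}
  {x42, x43, x44} × {l, m, n} = {(x42,l), (x42,m), (x42,n), (x43,l), (x43,m), (x43,n), (x44,l), (x44,m), (x44,n)}
These 36 distinct sets form the basis B.
Close under arbitrary unions to get τ_{X×Y}; counting gives |τ_{X×Y}| = 216.


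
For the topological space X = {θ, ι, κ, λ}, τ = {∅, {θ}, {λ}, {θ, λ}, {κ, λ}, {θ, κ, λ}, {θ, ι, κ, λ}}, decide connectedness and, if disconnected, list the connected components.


(X, τ) is connected.

Find clopen sets (U ∈ τ with X ∖ U ∈ τ):
  U = ∅, X ∖ U = {θ, ι, κ, λ} — both open, so U is clopen.
  U = {θ, ι, κ, λ}, X ∖ U = ∅ — both open, so U is clopen.
Only trivial clopens (∅ and X) exist, so (X, τ) is connected.
Compute connected components by grouping points that agree on all clopens:
  component: {θ, ι, κ, λ}


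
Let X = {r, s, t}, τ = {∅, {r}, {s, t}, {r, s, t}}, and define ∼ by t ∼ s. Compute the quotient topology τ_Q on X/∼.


X/∼ = {[r], [s=t]}; |τ_Q| = 4.

Equivalence classes: [r], [s=t].
Quotient map π: X → X/∼ sends r ↦ [r], s ↦ [s=t], t ↦ [s=t].
For each subset V ⊆ X/∼, compute π^{-1}(V) ⊆ X and check whether π^{-1}(V) ∈ τ. V is open in τ_Q iff π^{-1}(V) ∈ τ.
  V = {}: π^{-1}(V) = ∅ ∈ τ ✓.
  V = {[r]}: π^{-1}(V) = {r} ∈ τ ✓.
  V = {[s=t]}: π^{-1}(V) = {s, t} ∈ τ ✓.
  V = {[r], [s=t]}: π^{-1}(V) = {r, s, t} ∈ τ ✓.
Open sets in the quotient: τ_Q = {{}, {[r]}, {[s=t]}, {[r], [s=t]}} (4 elements).


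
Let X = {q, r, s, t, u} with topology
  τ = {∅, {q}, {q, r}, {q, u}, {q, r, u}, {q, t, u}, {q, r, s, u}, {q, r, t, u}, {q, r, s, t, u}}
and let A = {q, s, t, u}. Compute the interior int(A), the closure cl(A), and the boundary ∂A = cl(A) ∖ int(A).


int(A) = {q, t, u}, cl(A) = {q, r, s, t, u}, ∂A = {r, s}.

Closed sets in (X, τ) are complements of opens:
  closed(X, τ) = {∅, {s}, {t}, {r, s}, {s, t}, {r, s, t}, {s, t, u}, {r, s, t, u}, {q, r, s, t, u}}.
int(A) = ⋃ {U ∈ τ : U ⊆ A}. Opens contained in A: ∅, {q}, {q, u}, {q, t, u}.
Taking the union of these: int(A) = {q, t, u}.
cl(A) = ⋂ {C closed : A ⊆ C}. Closed sets containing A: {q, r, s, t, u}.
Intersecting these: cl(A) = {q, r, s, t, u}.
∂A = cl(A) ∖ int(A) = {q, r, s, t, u} ∖ {q, t, u} = {r, s}.


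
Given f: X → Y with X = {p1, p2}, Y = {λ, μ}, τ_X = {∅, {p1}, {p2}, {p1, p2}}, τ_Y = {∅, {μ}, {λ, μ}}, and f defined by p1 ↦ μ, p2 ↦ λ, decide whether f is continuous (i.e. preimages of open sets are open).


f IS continuous.

Compute f^{-1}(U) for each U ∈ τ_Y:
  U = ∅: f^{-1}(U) = ∅ ∈ τ_X ✓.
  U = {μ}: f^{-1}(U) = {p1} ∈ τ_X ✓.
  U = {λ, μ}: f^{-1}(U) = {p1, p2} ∈ τ_X ✓.
Every preimage lies in τ_X, so f IS continuous.


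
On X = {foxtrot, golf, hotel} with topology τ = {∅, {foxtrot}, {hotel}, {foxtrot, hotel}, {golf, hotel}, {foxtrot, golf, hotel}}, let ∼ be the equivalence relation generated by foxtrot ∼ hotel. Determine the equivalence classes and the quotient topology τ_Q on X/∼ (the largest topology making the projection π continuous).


X/∼ = {[foxtrot=hotel], [golf]}; |τ_Q| = 3.

Equivalence classes: [foxtrot=hotel], [golf].
Quotient map π: X → X/∼ sends foxtrot ↦ [foxtrot=hotel], golf ↦ [golf], hotel ↦ [foxtrot=hotel].
For each subset V ⊆ X/∼, compute π^{-1}(V) ⊆ X and check whether π^{-1}(V) ∈ τ. V is open in τ_Q iff π^{-1}(V) ∈ τ.
  V = {}: π^{-1}(V) = ∅ ∈ τ ✓.
  V = {[foxtrot=hotel]}: π^{-1}(V) = {foxtrot, hotel} ∈ τ ✓.
  V = {[golf]}: π^{-1}(V) = {golf} ∉ τ ✗.
  V = {[foxtrot=hotel], [golf]}: π^{-1}(V) = {foxtrot, golf, hotel} ∈ τ ✓.
Open sets in the quotient: τ_Q = {{}, {[foxtrot=hotel]}, {[foxtrot=hotel], [golf]}} (3 elements).


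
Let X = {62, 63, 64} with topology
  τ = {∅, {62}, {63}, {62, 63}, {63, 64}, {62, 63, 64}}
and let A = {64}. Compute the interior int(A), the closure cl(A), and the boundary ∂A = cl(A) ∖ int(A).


int(A) = ∅, cl(A) = {64}, ∂A = {64}.

Closed sets in (X, τ) are complements of opens:
  closed(X, τ) = {∅, {62}, {64}, {62, 64}, {63, 64}, {62, 63, 64}}.
int(A) = ⋃ {U ∈ τ : U ⊆ A}. Opens contained in A: ∅.
Taking the union of these: int(A) = ∅.
cl(A) = ⋂ {C closed : A ⊆ C}. Closed sets containing A: {64}, {62, 64}, {63, 64}, {62, 63, 64}.
Intersecting these: cl(A) = {64}.
∂A = cl(A) ∖ int(A) = {64} ∖ ∅ = {64}.


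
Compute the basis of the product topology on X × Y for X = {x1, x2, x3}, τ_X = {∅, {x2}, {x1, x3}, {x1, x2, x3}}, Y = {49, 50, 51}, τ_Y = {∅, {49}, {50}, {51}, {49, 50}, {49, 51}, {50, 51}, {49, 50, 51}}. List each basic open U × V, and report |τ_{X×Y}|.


Basis B = {∅ × ∅, {x2} × {49}, {x2} × {50}, {x2} × {51}, {x1, x3} × {49}, {x1, x3} × {50}, {x1, x3} × {51}, {x2} × {49, 50}, {x2} × {49, 51}, {x2} × {50, 51}, {x1, x2, x3} × {49}, {x1, x2, x3} × {50}, {x1, x2, x3} × {51}, {x2} × {49, 50, 51}, {x1, x3} × {49, 50}, {x1, x3} × {49, 51}, {x1, x3} × {50, 51}, {x1, x3} × {49, 50, 51}, {x1, x2, x3} × {49, 50}, {x1, x2, x3} × {49, 51}, {x1, x2, x3} × {50, 51}, {x1, x2, x3} × {49, 50, 51}}; |τ_{X×Y}| = 64.

Enumerate products U × V with U ∈ τ_X, V ∈ τ_Y (deduplicated):
  ∅ × ∅ = {} (∅)
  {x2} × {49} = {(x2,49)}
  {x2} × {50} = {(x2,50)}
  {x2} × {51} = {(x2,51)}
  {x1, x3} × {49} = {(x1,49), (x3,49)}
  {x1, x3} × {50} = {(x1,50), (x3,50)}
  {x1, x3} × {51} = {(x1,51), (x3,51)}
  {x2} × {49, 50} = {(x2,49), (x2,50)}
  {x2} × {49, 51} = {(x2,49), (x2,51)}
  {x2} × {50, 51} = {(x2,50), (x2,51)}
  {x1, x2, x3} × {49} = {(x1,49), (x2,49), (x3,49)}
  {x1, x2, x3} × {50} = {(x1,50), (x2,50), (x3,50)}
  {x1, x2, x3} × {51} = {(x1,51), (x2,51), (x3,51)}
  {x2} × {49, 50, 51} = {(x2,49), (x2,50), (x2,51)}
  {x1, x3} × {49, 50} = {(x1,49), (x1,50), (x3,49), (x3,50)}
  {x1, x3} × {49, 51} = {(x1,49), (x1,51), (x3,49), (x3,51)}
  {x1, x3} × {50, 51} = {(x1,50), (x1,51), (x3,50), (x3,51)}
  {x1, x3} × {49, 50, 51} = {(x1,49), (x1,50), (x1,51), (x3,49), (x3,50), (x3,51)}
  {x1, x2, x3} × {49, 50} = {(x1,49), (x1,50), (x2,49), (x2,50), (x3,49), (x3,50)}
  {x1, x2, x3} × {49, 51} = {(x1,49), (x1,51), (x2,49), (x2,51), (x3,49), (x3,51)}
  {x1, x2, x3} × {50, 51} = {(x1,50), (x1,51), (x2,50), (x2,51), (x3,50), (x3,51)}
  {x1, x2, x3} × {49, 50, 51} = {(x1,49), (x1,50), (x1,51), (x2,49), (x2,50), (x2,51), (x3,49), (x3,50), (x3,51)}
These 22 distinct sets form the basis B.
Close under arbitrary unions to get τ_{X×Y}; counting gives |τ_{X×Y}| = 64.


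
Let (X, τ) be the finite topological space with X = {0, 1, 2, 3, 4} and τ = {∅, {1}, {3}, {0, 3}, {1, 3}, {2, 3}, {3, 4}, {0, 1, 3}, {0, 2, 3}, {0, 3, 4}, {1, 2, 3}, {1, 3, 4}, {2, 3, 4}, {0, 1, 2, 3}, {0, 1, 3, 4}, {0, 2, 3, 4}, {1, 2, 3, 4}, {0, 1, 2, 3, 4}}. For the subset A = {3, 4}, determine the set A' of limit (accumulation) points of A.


A' = {0, 2, 4}

For each x ∈ X, list the open sets U ∈ τ with x ∈ U, then check whether U ∩ (A ∖ {x}) ≠ ∅ for every such U.
  x = 0: opens ∋ x are {0, 3}, {0, 1, 3}, {0, 2, 3}, {0, 3, 4}, {0, 1, 2, 3}, {0, 1, 3, 4}, {0, 2, 3, 4}, {0, 1, 2, 3, 4}; each meets A ∖ {0}, so x IS a limit point.
  x = 1: open {1} ∋ x has {1} ∩ (A ∖ {1}) = ∅, so x is NOT a limit point.
  x = 2: opens ∋ x are {2, 3}, {0, 2, 3}, {1, 2, 3}, {2, 3, 4}, {0, 1, 2, 3}, {0, 2, 3, 4}, {1, 2, 3, 4}, {0, 1, 2, 3, 4}; each meets A ∖ {2}, so x IS a limit point.
  x = 3: open {3} ∋ x has {3} ∩ (A ∖ {3}) = ∅, so x is NOT a limit point.
  x = 4: opens ∋ x are {3, 4}, {0, 3, 4}, {1, 3, 4}, {2, 3, 4}, {0, 1, 3, 4}, {0, 2, 3, 4}, {1, 2, 3, 4}, {0, 1, 2, 3, 4}; each meets A ∖ {4}, so x IS a limit point.
Collecting: A' = {0, 2, 4}.


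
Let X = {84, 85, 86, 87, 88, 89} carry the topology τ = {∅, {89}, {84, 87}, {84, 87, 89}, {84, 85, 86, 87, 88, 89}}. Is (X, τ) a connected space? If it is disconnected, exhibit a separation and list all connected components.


(X, τ) is connected.

Find clopen sets (U ∈ τ with X ∖ U ∈ τ):
  U = ∅, X ∖ U = {84, 85, 86, 87, 88, 89} — both open, so U is clopen.
  U = {84, 85, 86, 87, 88, 89}, X ∖ U = ∅ — both open, so U is clopen.
Only trivial clopens (∅ and X) exist, so (X, τ) is connected.
Compute connected components by grouping points that agree on all clopens:
  component: {84, 85, 86, 87, 88, 89}


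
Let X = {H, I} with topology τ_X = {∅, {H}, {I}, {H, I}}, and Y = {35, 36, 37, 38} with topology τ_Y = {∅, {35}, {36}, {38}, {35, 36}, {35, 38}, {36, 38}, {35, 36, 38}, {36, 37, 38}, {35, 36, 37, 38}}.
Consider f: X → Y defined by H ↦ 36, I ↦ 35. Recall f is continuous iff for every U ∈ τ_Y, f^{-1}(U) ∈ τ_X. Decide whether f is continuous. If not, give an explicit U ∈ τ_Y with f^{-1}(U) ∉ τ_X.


f IS continuous.

Compute f^{-1}(U) for each U ∈ τ_Y:
  U = ∅: f^{-1}(U) = ∅ ∈ τ_X ✓.
  U = {35}: f^{-1}(U) = {I} ∈ τ_X ✓.
  U = {36}: f^{-1}(U) = {H} ∈ τ_X ✓.
  U = {38}: f^{-1}(U) = ∅ ∈ τ_X ✓.
  U = {35, 36}: f^{-1}(U) = {H, I} ∈ τ_X ✓.
  U = {35, 38}: f^{-1}(U) = {I} ∈ τ_X ✓.
  U = {36, 38}: f^{-1}(U) = {H} ∈ τ_X ✓.
  U = {35, 36, 38}: f^{-1}(U) = {H, I} ∈ τ_X ✓.
  U = {36, 37, 38}: f^{-1}(U) = {H} ∈ τ_X ✓.
  U = {35, 36, 37, 38}: f^{-1}(U) = {H, I} ∈ τ_X ✓.
Every preimage lies in τ_X, so f IS continuous.


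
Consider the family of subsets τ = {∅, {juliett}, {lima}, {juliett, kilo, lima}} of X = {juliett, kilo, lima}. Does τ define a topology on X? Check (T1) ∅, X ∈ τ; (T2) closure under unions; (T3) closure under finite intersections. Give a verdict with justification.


τ is NOT a topology on X.

Axiom (T1): ∅ ∈ τ? Yes; X ∈ τ? Yes.
Axiom (T2/T3): check pairwise unions and intersections of members of τ.
Counterexample for (T2): {juliett} ∪ {lima} = {juliett, lima} ∉ τ. Therefore τ is NOT a topology.


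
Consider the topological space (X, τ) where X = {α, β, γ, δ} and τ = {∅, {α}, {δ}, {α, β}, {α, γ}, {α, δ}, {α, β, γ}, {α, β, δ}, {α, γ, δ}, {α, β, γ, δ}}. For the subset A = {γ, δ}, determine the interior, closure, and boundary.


int(A) = {δ}, cl(A) = {γ, δ}, ∂A = {γ}.

Closed sets in (X, τ) are complements of opens:
  closed(X, τ) = {∅, {β}, {γ}, {δ}, {β, γ}, {β, δ}, {γ, δ}, {α, β, γ}, {β, γ, δ}, {α, β, γ, δ}}.
int(A) = ⋃ {U ∈ τ : U ⊆ A}. Opens contained in A: ∅, {δ}.
Taking the union of these: int(A) = {δ}.
cl(A) = ⋂ {C closed : A ⊆ C}. Closed sets containing A: {γ, δ}, {β, γ, δ}, {α, β, γ, δ}.
Intersecting these: cl(A) = {γ, δ}.
∂A = cl(A) ∖ int(A) = {γ, δ} ∖ {δ} = {γ}.


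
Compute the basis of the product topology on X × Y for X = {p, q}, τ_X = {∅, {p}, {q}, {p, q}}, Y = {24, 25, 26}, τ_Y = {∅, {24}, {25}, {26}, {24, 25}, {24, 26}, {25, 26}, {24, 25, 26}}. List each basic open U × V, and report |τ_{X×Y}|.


Basis B = {∅ × ∅, {p} × {24}, {p} × {25}, {p} × {26}, {q} × {24}, {q} × {25}, {q} × {26}, {p} × {24, 25}, {p} × {24, 26}, {p, q} × {24}, {p} × {25, 26}, {p, q} × {25}, {p, q} × {26}, {q} × {24, 25}, {q} × {24, 26}, {q} × {25, 26}, {p} × {24, 25, 26}, {q} × {24, 25, 26}, {p, q} × {24, 25}, {p, q} × {24, 26}, {p, q} × {25, 26}, {p, q} × {24, 25, 26}}; |τ_{X×Y}| = 64.

Enumerate products U × V with U ∈ τ_X, V ∈ τ_Y (deduplicated):
  ∅ × ∅ = {} (∅)
  {p} × {24} = {(p,24)}
  {p} × {25} = {(p,25)}
  {p} × {26} = {(p,26)}
  {q} × {24} = {(q,24)}
  {q} × {25} = {(q,25)}
  {q} × {26} = {(q,26)}
  {p} × {24, 25} = {(p,24), (p,25)}
  {p} × {24, 26} = {(p,24), (p,26)}
  {p, q} × {24} = {(p,24), (q,24)}
  {p} × {25, 26} = {(p,25), (p,26)}
  {p, q} × {25} = {(p,25), (q,25)}
  {p, q} × {26} = {(p,26), (q,26)}
  {q} × {24, 25} = {(q,24), (q,25)}
  {q} × {24, 26} = {(q,24), (q,26)}
  {q} × {25, 26} = {(q,25), (q,26)}
  {p} × {24, 25, 26} = {(p,24), (p,25), (p,26)}
  {q} × {24, 25, 26} = {(q,24), (q,25), (q,26)}
  {p, q} × {24, 25} = {(p,24), (p,25), (q,24), (q,25)}
  {p, q} × {24, 26} = {(p,24), (p,26), (q,24), (q,26)}
  {p, q} × {25, 26} = {(p,25), (p,26), (q,25), (q,26)}
  {p, q} × {24, 25, 26} = {(p,24), (p,25), (p,26), (q,24), (q,25), (q,26)}
These 22 distinct sets form the basis B.
Close under arbitrary unions to get τ_{X×Y}; counting gives |τ_{X×Y}| = 64.


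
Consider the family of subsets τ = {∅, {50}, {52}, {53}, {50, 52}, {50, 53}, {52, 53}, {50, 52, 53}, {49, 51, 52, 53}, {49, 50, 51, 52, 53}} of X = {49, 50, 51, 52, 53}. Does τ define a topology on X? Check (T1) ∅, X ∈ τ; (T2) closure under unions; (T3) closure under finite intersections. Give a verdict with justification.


τ IS a topology on X.

Axiom (T1): ∅ ∈ τ? Yes; X ∈ τ? Yes.
Axiom (T2/T3): check pairwise unions and intersections of members of τ.
All pairwise intersections and unions checked — each lies in τ. Therefore τ satisfies (T1), (T2), (T3): it IS a topology on X.


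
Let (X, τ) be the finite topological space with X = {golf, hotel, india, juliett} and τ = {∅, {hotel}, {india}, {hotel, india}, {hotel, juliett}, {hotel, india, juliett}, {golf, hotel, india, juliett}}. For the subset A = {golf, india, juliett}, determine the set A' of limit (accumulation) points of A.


A' = {golf}

For each x ∈ X, list the open sets U ∈ τ with x ∈ U, then check whether U ∩ (A ∖ {x}) ≠ ∅ for every such U.
  x = golf: opens ∋ x are {golf, hotel, india, juliett}; each meets A ∖ {golf}, so x IS a limit point.
  x = hotel: open {hotel} ∋ x has {hotel} ∩ (A ∖ {hotel}) = ∅, so x is NOT a limit point.
  x = india: open {india} ∋ x has {india} ∩ (A ∖ {india}) = ∅, so x is NOT a limit point.
  x = juliett: open {hotel, juliett} ∋ x has {hotel, juliett} ∩ (A ∖ {juliett}) = ∅, so x is NOT a limit point.
Collecting: A' = {golf}.


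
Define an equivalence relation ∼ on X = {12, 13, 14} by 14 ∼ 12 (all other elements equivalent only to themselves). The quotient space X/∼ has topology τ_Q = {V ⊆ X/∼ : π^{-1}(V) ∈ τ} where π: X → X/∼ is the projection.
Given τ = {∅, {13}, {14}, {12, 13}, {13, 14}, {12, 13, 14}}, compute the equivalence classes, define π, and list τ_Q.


X/∼ = {[12=14], [13]}; |τ_Q| = 3.

Equivalence classes: [12=14], [13].
Quotient map π: X → X/∼ sends 12 ↦ [12=14], 13 ↦ [13], 14 ↦ [12=14].
For each subset V ⊆ X/∼, compute π^{-1}(V) ⊆ X and check whether π^{-1}(V) ∈ τ. V is open in τ_Q iff π^{-1}(V) ∈ τ.
  V = {}: π^{-1}(V) = ∅ ∈ τ ✓.
  V = {[12=14]}: π^{-1}(V) = {12, 14} ∉ τ ✗.
  V = {[13]}: π^{-1}(V) = {13} ∈ τ ✓.
  V = {[12=14], [13]}: π^{-1}(V) = {12, 13, 14} ∈ τ ✓.
Open sets in the quotient: τ_Q = {{}, {[13]}, {[12=14], [13]}} (3 elements).


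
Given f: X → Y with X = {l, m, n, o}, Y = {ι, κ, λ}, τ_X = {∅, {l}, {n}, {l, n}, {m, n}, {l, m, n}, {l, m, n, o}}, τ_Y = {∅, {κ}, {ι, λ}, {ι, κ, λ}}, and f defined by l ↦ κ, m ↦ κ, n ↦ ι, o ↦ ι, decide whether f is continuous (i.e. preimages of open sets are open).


f is NOT continuous.

Compute f^{-1}(U) for each U ∈ τ_Y:
  U = ∅: f^{-1}(U) = ∅ ∈ τ_X ✓.
  U = {κ}: f^{-1}(U) = {l, m} ∉ τ_X ✗.
  U = {ι, λ}: f^{-1}(U) = {n, o} ∉ τ_X ✗.
  U = {ι, κ, λ}: f^{-1}(U) = {l, m, n, o} ∈ τ_X ✓.
Found U = {κ} with f^{-1}(U) = {l, m} not in τ_X. Therefore f is NOT continuous.


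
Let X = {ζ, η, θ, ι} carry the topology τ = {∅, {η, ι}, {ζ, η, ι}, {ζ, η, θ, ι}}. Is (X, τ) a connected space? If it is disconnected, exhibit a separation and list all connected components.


(X, τ) is connected.

Find clopen sets (U ∈ τ with X ∖ U ∈ τ):
  U = ∅, X ∖ U = {ζ, η, θ, ι} — both open, so U is clopen.
  U = {ζ, η, θ, ι}, X ∖ U = ∅ — both open, so U is clopen.
Only trivial clopens (∅ and X) exist, so (X, τ) is connected.
Compute connected components by grouping points that agree on all clopens:
  component: {ζ, η, θ, ι}
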